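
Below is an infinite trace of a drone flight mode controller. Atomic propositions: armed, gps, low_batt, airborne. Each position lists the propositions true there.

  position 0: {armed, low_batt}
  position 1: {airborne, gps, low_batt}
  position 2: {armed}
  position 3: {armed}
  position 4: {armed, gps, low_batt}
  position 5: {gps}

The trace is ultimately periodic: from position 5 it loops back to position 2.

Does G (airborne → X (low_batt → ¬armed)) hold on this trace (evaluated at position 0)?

airborne → X (low_batt → ¬armed) holds at every position 0..5, and those are all positions ever visited, so G (airborne → X (low_batt → ¬armed)) holds.
Positions where airborne holds: 1.
Check X (low_batt → ¬armed) at each: 1→ok.

Holds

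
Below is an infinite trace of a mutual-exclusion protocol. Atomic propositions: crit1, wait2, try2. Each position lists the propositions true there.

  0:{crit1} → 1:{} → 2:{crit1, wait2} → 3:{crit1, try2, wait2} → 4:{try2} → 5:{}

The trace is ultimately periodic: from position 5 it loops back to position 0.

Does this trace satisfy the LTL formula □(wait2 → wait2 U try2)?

wait2 → wait2 U try2 holds at every position 0..5, and those are all positions ever visited, so □(wait2 → wait2 U try2) holds.
Positions where wait2 holds: 2, 3.
Check wait2 U try2 at each: 2→ok, 3→ok.

Yes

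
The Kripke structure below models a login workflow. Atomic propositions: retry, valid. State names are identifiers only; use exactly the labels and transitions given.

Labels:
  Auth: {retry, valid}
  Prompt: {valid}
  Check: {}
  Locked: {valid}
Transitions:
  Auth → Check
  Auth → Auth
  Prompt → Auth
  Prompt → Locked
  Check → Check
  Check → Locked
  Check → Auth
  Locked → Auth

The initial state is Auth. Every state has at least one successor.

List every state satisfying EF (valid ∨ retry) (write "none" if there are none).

States satisfying valid ∨ retry: {Auth, Prompt, Locked}.
States satisfying EF (valid ∨ retry): {Auth, Prompt, Check, Locked}.

{Auth, Prompt, Check, Locked}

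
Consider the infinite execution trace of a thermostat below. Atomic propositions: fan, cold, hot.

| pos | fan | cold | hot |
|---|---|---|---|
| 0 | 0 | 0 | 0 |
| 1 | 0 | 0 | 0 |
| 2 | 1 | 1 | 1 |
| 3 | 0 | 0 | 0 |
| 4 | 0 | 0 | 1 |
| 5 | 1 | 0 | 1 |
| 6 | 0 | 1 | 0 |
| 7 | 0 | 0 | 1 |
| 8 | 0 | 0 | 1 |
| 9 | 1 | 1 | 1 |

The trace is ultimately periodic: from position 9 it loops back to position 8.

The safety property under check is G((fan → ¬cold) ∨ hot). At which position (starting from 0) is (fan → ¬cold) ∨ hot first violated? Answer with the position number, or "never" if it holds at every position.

(fan → ¬cold) ∨ hot holds at every position 0..9, and those are all the positions the trace ever visits, so the invariant G((fan → ¬cold) ∨ hot) is never violated.

never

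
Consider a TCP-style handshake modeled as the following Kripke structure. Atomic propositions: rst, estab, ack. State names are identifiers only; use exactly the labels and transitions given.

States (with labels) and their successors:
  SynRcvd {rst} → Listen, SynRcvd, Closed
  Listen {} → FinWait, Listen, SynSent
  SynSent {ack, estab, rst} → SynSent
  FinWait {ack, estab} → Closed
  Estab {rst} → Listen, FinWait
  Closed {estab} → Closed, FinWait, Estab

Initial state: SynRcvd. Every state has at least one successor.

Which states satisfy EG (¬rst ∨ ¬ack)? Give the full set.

{SynRcvd, Listen, FinWait, Estab, Closed}

States satisfying ¬rst ∨ ¬ack: {SynRcvd, Listen, FinWait, Estab, Closed}.
States satisfying EG (¬rst ∨ ¬ack): {SynRcvd, Listen, FinWait, Estab, Closed}.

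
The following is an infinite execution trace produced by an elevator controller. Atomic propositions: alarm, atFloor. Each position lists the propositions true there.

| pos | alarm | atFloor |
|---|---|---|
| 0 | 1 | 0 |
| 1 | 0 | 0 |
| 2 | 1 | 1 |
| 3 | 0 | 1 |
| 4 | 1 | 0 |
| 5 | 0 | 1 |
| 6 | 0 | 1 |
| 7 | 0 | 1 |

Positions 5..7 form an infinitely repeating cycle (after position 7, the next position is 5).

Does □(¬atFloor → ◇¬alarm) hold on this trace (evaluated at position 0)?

¬atFloor → ◇¬alarm holds at every position 0..7, and those are all positions ever visited, so □(¬atFloor → ◇¬alarm) holds.
Positions where ¬atFloor holds: 0, 1, 4.
Check ◇¬alarm at each: 0→ok, 1→ok, 4→ok.

Satisfied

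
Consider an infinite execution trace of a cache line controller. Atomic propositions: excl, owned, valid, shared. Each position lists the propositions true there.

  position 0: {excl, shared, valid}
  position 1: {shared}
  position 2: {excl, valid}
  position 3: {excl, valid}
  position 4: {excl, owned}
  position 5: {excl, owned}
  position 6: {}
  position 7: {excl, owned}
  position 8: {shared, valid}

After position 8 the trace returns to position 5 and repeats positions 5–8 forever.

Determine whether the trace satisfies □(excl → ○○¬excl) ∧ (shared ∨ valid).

Violated

excl → ○○¬excl must hold at every position from 0 onward. It fails at position 0, so □(excl → ○○¬excl) is false.
Positions where excl holds: 0, 2, 3, 4, 5, 7.
Check ○○¬excl at each: 0→fails, 2→fails, 3→fails, 4→ok, 5→fails, 7→fails.
At position 0: □(excl → ○○¬excl) is false; shared ∨ valid is true; so □(excl → ○○¬excl) ∧ (shared ∨ valid) is false.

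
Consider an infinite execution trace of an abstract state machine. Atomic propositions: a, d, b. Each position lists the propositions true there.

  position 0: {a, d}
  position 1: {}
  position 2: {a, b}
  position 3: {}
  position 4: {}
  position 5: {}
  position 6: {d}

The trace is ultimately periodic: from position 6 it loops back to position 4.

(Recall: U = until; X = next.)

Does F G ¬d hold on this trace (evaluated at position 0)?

G ¬d is false at every position 0..6, so it never becomes true and F G ¬d fails.

No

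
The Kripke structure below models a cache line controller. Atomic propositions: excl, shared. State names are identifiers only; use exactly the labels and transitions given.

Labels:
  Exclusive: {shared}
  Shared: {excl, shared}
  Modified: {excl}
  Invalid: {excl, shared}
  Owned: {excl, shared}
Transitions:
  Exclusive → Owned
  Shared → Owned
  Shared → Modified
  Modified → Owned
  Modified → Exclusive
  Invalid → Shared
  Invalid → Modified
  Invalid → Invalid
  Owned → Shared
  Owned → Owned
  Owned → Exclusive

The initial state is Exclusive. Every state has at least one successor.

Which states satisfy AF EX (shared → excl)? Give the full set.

States satisfying EX (shared → excl): {Exclusive, Shared, Modified, Invalid, Owned}.
States satisfying AF EX (shared → excl): {Exclusive, Shared, Modified, Invalid, Owned}.

{Exclusive, Shared, Modified, Invalid, Owned}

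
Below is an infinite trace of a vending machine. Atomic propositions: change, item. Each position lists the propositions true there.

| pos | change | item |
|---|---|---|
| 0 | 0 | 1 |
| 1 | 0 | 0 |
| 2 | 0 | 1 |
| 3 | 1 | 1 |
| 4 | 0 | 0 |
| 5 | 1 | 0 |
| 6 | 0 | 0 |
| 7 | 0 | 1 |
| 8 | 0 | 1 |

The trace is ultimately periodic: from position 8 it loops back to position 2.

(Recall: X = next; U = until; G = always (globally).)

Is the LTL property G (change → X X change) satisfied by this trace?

change → X X change must hold at every position from 0 onward. It fails at position 5, so G (change → X X change) is false.
Positions where change holds: 3, 5.
Check X X change at each: 3→ok, 5→fails.

No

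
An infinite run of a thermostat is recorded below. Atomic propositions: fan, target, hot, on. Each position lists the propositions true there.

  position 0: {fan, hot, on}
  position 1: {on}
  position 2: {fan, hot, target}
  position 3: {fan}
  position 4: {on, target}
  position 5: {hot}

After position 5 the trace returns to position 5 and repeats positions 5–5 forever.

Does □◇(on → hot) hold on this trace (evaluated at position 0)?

Yes

◇(on → hot) holds at every position 0..5, and those are all positions ever visited, so □◇(on → hot) holds.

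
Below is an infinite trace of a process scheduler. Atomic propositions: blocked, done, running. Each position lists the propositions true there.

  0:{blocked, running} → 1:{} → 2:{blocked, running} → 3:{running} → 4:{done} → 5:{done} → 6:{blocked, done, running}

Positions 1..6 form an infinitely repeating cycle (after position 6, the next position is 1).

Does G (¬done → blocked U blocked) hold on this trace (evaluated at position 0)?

Violated

¬done → blocked U blocked must hold at every position from 0 onward. It fails at position 1, so G (¬done → blocked U blocked) is false.
Positions where ¬done holds: 0, 1, 2, 3.
Check blocked U blocked at each: 0→ok, 1→fails, 2→ok, 3→fails.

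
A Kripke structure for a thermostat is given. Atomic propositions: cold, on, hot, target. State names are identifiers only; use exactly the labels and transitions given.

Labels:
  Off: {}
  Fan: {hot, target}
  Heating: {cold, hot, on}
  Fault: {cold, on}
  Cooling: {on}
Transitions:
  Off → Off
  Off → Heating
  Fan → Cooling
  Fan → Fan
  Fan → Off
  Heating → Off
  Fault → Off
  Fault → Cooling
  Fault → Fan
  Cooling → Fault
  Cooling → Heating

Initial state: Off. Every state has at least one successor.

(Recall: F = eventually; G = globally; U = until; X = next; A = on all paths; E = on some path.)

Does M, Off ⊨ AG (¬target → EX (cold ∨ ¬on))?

States satisfying ¬target → EX (cold ∨ ¬on): {Off, Fan, Heating, Fault, Cooling}.
States satisfying AG (¬target → EX (cold ∨ ¬on)): {Off, Fan, Heating, Fault, Cooling}.
Every state reachable from Off satisfies ¬target → EX (cold ∨ ¬on).
Off ∈ Sat(AG (¬target → EX (cold ∨ ¬on))).

Yes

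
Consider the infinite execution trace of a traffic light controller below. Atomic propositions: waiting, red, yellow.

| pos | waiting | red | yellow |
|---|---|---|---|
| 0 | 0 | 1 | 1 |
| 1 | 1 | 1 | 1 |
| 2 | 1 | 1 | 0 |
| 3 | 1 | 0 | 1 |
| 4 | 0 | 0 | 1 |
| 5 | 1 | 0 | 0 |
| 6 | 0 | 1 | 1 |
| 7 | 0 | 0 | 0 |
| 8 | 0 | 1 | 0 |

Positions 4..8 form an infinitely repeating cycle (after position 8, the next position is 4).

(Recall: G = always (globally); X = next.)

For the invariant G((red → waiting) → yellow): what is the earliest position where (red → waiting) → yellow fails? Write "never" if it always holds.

Check (red → waiting) → yellow at each position in order: 0 ✓, 1 ✓.
At position 2 the labels are {red, waiting}, so (red → waiting) → yellow is false there. This is the first violation.

2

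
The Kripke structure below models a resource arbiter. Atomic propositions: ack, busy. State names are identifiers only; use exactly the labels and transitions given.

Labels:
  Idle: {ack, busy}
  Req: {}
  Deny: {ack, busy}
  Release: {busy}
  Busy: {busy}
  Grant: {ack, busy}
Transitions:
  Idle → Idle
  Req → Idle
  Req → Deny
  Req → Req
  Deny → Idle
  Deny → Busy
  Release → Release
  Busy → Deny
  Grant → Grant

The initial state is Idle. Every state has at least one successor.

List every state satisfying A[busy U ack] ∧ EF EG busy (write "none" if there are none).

States satisfying busy: {Idle, Deny, Release, Busy, Grant}.
States satisfying ack: {Idle, Deny, Grant}.
States satisfying A[busy U ack]: {Idle, Deny, Busy, Grant}.
States satisfying EG busy: {Idle, Deny, Release, Busy, Grant}.
States satisfying EF EG busy: {Idle, Req, Deny, Release, Busy, Grant}.
States satisfying A[busy U ack] ∧ EF EG busy: {Idle, Deny, Busy, Grant}.

{Idle, Deny, Busy, Grant}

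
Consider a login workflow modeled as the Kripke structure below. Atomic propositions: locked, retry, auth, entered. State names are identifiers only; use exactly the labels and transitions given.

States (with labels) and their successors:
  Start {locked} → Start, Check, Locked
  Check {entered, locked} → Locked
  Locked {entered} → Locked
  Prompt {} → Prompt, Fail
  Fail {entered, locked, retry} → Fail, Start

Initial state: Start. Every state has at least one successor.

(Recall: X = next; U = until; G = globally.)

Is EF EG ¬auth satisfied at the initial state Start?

Yes

States satisfying EG ¬auth: {Start, Check, Locked, Prompt, Fail}.
States satisfying EF EG ¬auth: {Start, Check, Locked, Prompt, Fail}.
Some path from Start reaches a state where EG ¬auth holds.
Start ∈ Sat(EF EG ¬auth).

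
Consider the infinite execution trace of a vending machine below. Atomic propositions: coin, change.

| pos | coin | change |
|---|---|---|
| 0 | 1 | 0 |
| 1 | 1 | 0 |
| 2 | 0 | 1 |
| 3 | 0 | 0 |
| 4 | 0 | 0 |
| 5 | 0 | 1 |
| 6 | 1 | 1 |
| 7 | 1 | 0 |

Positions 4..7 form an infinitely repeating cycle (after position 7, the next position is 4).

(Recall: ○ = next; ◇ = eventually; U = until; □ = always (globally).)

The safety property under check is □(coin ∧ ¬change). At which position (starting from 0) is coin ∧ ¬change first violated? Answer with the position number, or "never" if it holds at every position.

2

Check coin ∧ ¬change at each position in order: 0 ✓, 1 ✓.
At position 2 the labels are {change}, so coin ∧ ¬change is false there. This is the first violation.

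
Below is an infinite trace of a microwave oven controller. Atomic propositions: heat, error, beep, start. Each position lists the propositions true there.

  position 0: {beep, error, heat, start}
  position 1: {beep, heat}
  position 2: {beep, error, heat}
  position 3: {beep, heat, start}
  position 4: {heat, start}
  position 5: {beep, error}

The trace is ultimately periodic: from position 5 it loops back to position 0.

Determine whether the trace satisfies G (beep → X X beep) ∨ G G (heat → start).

No

beep → X X beep must hold at every position from 0 onward. It fails at position 2, so G (beep → X X beep) is false.
Positions where beep holds: 0, 1, 2, 3, 5.
Check X X beep at each: 0→ok, 1→ok, 2→fails, 3→ok, 5→ok.
G (heat → start) must hold at every position from 0 onward. It fails at position 0, so G G (heat → start) is false.
At position 0: G (beep → X X beep) is false; G G (heat → start) is false; so G (beep → X X beep) ∨ G G (heat → start) is false.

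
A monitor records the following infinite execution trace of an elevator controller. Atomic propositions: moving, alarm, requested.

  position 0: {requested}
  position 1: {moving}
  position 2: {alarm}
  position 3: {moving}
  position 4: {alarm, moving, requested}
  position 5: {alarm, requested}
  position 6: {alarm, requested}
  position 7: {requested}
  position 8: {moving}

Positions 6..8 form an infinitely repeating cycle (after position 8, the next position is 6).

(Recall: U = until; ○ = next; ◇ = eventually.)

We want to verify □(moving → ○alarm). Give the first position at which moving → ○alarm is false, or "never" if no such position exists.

never

moving → ○alarm holds at every position 0..8, and those are all the positions the trace ever visits, so the invariant □(moving → ○alarm) is never violated.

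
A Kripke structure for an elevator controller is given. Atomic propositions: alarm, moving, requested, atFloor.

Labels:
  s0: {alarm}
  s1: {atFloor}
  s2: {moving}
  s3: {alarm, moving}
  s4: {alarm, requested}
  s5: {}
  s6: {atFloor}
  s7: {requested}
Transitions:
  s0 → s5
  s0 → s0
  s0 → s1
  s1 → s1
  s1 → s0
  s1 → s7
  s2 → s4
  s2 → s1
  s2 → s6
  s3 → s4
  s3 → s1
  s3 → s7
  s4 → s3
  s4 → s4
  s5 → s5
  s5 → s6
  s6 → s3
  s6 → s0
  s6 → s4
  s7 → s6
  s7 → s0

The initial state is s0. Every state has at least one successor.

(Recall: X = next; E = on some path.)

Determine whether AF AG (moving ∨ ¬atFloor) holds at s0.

No

States satisfying AG (moving ∨ ¬atFloor): ∅.
States satisfying AF AG (moving ∨ ¬atFloor): ∅.
There is a path from s0 along which AG (moving ∨ ¬atFloor) never holds.
s0 ∉ Sat(AF AG (moving ∨ ¬atFloor)).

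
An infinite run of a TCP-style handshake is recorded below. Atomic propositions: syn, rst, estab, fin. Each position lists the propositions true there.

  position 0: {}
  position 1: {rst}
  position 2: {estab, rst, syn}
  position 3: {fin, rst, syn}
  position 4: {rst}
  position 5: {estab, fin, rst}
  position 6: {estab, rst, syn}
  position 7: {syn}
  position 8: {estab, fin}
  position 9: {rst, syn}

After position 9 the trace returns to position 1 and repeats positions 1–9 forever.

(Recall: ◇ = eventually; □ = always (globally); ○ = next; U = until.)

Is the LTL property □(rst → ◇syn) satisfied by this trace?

rst → ◇syn holds at every position 0..9, and those are all positions ever visited, so □(rst → ◇syn) holds.
Positions where rst holds: 1, 2, 3, 4, 5, 6, 9.
Check ◇syn at each: 1→ok, 2→ok, 3→ok, 4→ok, 5→ok, 6→ok, 9→ok.

Satisfied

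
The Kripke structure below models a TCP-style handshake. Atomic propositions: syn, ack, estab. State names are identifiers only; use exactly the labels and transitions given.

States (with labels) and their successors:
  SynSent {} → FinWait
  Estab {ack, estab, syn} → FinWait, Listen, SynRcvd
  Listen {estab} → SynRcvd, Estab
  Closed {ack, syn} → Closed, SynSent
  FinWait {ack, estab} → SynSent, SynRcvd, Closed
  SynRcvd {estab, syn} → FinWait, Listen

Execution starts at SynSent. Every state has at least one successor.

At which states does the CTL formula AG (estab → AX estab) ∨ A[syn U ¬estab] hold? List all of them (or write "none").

{SynSent, Closed}

States satisfying estab → AX estab: {SynSent, Estab, Listen, Closed, SynRcvd}.
States satisfying AG (estab → AX estab): ∅.
States satisfying syn: {Estab, Closed, SynRcvd}.
States satisfying ¬estab: {SynSent, Closed}.
States satisfying A[syn U ¬estab]: {SynSent, Closed}.
States satisfying AG (estab → AX estab) ∨ A[syn U ¬estab]: {SynSent, Closed}.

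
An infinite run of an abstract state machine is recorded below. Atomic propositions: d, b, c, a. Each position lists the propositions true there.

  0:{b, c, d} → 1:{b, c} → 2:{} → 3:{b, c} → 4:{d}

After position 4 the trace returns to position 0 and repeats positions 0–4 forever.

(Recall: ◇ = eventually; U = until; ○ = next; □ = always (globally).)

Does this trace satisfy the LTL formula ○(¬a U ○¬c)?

The position after 0 is 1; ¬a U ○¬c is true there.

Satisfied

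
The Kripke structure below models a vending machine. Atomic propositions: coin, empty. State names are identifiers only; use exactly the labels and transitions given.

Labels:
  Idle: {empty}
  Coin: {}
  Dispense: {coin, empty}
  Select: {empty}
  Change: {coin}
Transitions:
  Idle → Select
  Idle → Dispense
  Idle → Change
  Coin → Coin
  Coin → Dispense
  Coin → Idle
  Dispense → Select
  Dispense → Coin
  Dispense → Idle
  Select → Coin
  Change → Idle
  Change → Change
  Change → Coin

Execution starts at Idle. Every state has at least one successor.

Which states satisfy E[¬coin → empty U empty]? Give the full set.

States satisfying ¬coin → empty: {Idle, Dispense, Select, Change}.
States satisfying empty: {Idle, Dispense, Select}.
States satisfying E[¬coin → empty U empty]: {Idle, Dispense, Select, Change}.

{Idle, Dispense, Select, Change}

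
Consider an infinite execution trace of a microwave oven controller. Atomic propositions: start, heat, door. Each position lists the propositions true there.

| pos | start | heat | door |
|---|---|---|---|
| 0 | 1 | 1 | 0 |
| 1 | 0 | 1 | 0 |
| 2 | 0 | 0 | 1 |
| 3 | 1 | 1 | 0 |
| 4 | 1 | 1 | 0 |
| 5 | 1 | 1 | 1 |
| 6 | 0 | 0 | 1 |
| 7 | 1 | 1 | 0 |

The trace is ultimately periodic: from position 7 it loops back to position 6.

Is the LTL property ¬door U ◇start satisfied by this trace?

Walking from position 0: ◇start first holds at position 0, and ¬door holds at every earlier position along the way, so ¬door U ◇start holds.

Yes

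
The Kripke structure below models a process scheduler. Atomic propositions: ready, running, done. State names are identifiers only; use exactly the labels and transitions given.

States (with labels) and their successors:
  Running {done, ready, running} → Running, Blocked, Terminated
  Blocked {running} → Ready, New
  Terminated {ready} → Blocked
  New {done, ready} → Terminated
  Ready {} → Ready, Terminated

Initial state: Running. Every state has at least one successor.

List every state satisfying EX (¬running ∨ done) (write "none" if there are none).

States satisfying ¬running ∨ done: {Running, Terminated, New, Ready}.
States satisfying EX (¬running ∨ done): {Running, Blocked, New, Ready}.

{Running, Blocked, New, Ready}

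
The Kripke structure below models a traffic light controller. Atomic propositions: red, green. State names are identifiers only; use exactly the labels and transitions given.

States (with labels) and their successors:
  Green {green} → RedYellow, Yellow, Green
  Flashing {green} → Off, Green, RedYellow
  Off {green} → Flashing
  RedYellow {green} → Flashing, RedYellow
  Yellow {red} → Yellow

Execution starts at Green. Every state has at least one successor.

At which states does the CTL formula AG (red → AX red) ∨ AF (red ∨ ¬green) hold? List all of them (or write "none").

States satisfying red → AX red: {Green, Flashing, Off, RedYellow, Yellow}.
States satisfying AG (red → AX red): {Green, Flashing, Off, RedYellow, Yellow}.
States satisfying red ∨ ¬green: {Yellow}.
States satisfying AF (red ∨ ¬green): {Yellow}.
States satisfying AG (red → AX red) ∨ AF (red ∨ ¬green): {Green, Flashing, Off, RedYellow, Yellow}.

{Green, Flashing, Off, RedYellow, Yellow}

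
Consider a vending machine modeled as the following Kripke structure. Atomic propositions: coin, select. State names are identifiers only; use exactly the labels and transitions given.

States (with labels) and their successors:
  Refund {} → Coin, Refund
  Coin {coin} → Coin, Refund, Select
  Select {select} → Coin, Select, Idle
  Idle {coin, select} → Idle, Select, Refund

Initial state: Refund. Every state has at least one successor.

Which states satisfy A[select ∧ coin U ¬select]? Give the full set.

States satisfying select ∧ coin: {Idle}.
States satisfying ¬select: {Refund, Coin}.
States satisfying A[select ∧ coin U ¬select]: {Refund, Coin}.

{Refund, Coin}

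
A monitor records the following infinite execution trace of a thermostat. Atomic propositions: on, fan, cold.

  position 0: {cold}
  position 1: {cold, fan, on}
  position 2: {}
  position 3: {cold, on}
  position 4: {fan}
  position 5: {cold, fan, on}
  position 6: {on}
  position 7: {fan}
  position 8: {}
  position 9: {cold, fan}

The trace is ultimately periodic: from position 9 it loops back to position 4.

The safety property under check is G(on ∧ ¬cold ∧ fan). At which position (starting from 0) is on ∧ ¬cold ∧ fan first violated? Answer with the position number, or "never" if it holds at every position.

0

At position 0 the labels are {cold}, so on ∧ ¬cold ∧ fan is false there. This is the first violation.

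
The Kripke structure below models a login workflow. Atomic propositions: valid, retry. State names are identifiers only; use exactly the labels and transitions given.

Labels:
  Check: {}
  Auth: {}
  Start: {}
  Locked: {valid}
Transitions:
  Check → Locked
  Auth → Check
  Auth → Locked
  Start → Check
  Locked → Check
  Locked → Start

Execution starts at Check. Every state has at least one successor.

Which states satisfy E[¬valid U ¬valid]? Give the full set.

States satisfying ¬valid: {Check, Auth, Start}.
States satisfying E[¬valid U ¬valid]: {Check, Auth, Start}.

{Check, Auth, Start}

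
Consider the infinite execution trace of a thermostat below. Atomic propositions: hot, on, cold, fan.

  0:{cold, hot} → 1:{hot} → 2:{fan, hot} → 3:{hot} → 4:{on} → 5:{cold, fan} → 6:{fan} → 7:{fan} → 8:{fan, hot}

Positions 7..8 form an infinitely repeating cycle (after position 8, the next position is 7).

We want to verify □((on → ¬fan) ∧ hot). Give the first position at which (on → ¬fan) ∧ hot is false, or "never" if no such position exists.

4

Check (on → ¬fan) ∧ hot at each position in order: 0 ✓, 1 ✓, 2 ✓, 3 ✓.
At position 4 the labels are {on}, so (on → ¬fan) ∧ hot is false there. This is the first violation.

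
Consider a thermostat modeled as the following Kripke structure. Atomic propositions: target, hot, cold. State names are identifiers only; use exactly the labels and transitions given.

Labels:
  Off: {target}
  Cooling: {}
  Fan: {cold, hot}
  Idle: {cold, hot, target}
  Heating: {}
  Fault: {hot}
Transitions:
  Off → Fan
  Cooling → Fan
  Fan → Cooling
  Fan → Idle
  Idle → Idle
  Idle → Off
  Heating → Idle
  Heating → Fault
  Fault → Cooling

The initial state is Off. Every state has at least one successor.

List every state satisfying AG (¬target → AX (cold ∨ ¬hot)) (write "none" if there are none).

States satisfying ¬target → AX (cold ∨ ¬hot): {Off, Cooling, Fan, Idle, Fault}.
States satisfying AG (¬target → AX (cold ∨ ¬hot)): {Off, Cooling, Fan, Idle, Fault}.

{Off, Cooling, Fan, Idle, Fault}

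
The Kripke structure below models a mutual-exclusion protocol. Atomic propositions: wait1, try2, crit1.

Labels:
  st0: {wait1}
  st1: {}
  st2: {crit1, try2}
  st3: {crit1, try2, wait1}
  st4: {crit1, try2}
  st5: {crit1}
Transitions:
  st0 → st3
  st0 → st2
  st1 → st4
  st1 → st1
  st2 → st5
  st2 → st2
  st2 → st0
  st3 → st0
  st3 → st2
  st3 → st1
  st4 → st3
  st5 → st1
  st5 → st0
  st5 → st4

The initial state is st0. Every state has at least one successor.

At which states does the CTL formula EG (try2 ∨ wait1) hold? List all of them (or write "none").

States satisfying try2 ∨ wait1: {st0, st2, st3, st4}.
States satisfying EG (try2 ∨ wait1): {st0, st2, st3, st4}.

{st0, st2, st3, st4}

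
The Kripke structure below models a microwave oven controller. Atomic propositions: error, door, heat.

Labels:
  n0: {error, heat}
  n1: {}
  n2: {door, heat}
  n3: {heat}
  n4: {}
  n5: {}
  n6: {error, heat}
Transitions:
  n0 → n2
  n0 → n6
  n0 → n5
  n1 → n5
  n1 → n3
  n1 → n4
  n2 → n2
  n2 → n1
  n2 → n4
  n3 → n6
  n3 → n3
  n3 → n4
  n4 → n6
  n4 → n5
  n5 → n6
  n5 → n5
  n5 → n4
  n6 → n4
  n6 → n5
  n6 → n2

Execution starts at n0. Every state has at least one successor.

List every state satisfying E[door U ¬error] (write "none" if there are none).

States satisfying door: {n2}.
States satisfying ¬error: {n1, n2, n3, n4, n5}.
States satisfying E[door U ¬error]: {n1, n2, n3, n4, n5}.

{n1, n2, n3, n4, n5}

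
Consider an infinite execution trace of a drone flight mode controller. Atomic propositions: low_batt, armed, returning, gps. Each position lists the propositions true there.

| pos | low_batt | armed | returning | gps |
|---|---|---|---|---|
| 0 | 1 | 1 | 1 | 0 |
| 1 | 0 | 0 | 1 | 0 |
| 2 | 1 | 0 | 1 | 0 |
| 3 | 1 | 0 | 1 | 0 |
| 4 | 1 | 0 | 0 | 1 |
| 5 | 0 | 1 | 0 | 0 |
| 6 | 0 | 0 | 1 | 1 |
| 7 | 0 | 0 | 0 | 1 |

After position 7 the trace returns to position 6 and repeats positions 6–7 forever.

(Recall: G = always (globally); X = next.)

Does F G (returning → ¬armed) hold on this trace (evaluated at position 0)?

Holds

G (returning → ¬armed) holds at position 1, which is reachable from 0, so F G (returning → ¬armed) holds.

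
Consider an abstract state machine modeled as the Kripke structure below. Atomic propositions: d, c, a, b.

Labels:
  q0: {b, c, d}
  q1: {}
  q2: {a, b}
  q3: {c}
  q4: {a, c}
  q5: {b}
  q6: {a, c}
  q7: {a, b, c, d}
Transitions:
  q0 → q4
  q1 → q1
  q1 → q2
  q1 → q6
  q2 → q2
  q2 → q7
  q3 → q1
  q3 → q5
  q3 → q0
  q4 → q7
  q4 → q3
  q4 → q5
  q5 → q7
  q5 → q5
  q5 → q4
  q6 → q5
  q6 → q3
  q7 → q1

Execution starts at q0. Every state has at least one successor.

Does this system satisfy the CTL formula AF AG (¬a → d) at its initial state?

Does not hold

States satisfying AG (¬a → d): ∅.
States satisfying AF AG (¬a → d): ∅.
There is a path from q0 along which AG (¬a → d) never holds.
q0 ∉ Sat(AF AG (¬a → d)).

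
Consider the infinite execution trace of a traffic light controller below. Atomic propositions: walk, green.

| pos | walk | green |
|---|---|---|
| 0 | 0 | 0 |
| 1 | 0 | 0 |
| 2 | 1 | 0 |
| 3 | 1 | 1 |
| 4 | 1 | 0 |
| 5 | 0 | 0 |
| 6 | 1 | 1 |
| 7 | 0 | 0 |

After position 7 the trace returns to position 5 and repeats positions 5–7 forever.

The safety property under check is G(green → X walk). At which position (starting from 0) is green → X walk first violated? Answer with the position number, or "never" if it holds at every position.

6

Check green → X walk at each position in order: 0 ✓, 1 ✓, 2 ✓, 3 ✓, 4 ✓, 5 ✓.
At position 6 the labels are {green, walk} and the next position 7 has {}, so green → X walk is false there. This is the first violation.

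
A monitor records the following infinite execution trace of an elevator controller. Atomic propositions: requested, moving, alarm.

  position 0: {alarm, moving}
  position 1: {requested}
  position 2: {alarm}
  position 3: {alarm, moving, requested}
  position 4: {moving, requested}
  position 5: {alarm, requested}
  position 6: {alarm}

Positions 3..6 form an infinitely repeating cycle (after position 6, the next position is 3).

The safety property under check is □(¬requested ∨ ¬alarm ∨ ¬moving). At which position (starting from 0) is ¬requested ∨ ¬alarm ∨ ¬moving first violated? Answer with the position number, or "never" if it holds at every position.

Check ¬requested ∨ ¬alarm ∨ ¬moving at each position in order: 0 ✓, 1 ✓, 2 ✓.
At position 3 the labels are {alarm, moving, requested}, so ¬requested ∨ ¬alarm ∨ ¬moving is false there. This is the first violation.

3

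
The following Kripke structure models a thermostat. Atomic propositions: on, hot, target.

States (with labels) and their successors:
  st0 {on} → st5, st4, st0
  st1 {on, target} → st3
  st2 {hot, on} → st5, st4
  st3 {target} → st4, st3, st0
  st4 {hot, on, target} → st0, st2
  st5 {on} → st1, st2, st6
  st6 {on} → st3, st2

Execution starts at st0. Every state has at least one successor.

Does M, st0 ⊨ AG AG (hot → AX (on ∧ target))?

No

States satisfying AG (hot → AX (on ∧ target)): ∅.
States satisfying AG AG (hot → AX (on ∧ target)): ∅.
st0 is reachable from st0 and violates AG (hot → AX (on ∧ target)), so AG fails at st0.
st0 ∉ Sat(AG AG (hot → AX (on ∧ target))).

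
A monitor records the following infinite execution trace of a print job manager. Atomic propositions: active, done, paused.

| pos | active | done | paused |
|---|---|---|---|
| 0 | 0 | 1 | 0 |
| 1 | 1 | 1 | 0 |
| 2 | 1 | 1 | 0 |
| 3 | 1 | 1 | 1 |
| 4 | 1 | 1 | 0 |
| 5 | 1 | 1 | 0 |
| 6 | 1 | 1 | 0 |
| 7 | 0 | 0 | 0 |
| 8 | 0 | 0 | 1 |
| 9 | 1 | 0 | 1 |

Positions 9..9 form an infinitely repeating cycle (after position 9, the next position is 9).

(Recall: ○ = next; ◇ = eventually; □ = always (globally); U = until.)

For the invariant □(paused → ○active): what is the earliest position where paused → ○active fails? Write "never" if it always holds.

never

paused → ○active holds at every position 0..9, and those are all the positions the trace ever visits, so the invariant □(paused → ○active) is never violated.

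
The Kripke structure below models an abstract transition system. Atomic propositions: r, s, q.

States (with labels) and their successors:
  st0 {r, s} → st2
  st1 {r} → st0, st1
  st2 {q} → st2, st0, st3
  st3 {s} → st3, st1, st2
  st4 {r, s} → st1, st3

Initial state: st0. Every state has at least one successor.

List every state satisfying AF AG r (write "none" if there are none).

none

States satisfying AG r: ∅.
States satisfying AF AG r: ∅.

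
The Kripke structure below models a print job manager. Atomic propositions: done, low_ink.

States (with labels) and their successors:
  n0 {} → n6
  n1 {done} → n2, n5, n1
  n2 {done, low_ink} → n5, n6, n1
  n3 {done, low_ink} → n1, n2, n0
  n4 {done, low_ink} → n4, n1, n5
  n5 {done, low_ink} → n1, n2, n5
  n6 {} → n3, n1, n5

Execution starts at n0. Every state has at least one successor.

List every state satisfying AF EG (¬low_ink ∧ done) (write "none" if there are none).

{n1}

States satisfying EG (¬low_ink ∧ done): {n1}.
States satisfying AF EG (¬low_ink ∧ done): {n1}.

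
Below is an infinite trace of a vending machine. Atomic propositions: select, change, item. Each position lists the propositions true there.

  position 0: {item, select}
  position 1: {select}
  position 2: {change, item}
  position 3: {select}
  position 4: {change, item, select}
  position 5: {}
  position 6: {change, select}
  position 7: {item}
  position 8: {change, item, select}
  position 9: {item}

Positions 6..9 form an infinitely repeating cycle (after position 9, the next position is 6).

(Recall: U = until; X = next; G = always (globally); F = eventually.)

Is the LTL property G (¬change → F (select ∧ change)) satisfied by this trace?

Yes

¬change → F (select ∧ change) holds at every position 0..9, and those are all positions ever visited, so G (¬change → F (select ∧ change)) holds.
Positions where ¬change holds: 0, 1, 3, 5, 7, 9.
Check F (select ∧ change) at each: 0→ok, 1→ok, 3→ok, 5→ok, 7→ok, 9→ok.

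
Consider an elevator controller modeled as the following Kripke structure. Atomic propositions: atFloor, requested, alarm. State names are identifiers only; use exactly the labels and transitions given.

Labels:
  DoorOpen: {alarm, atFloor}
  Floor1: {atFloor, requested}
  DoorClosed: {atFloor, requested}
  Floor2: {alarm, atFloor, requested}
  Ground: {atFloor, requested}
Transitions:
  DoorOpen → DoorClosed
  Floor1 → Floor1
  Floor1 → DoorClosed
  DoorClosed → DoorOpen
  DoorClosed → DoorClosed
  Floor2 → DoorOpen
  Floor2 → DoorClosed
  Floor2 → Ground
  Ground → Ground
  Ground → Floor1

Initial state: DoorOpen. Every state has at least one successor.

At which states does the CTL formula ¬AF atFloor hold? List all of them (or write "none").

States satisfying atFloor: {DoorOpen, Floor1, DoorClosed, Floor2, Ground}.
States satisfying AF atFloor: {DoorOpen, Floor1, DoorClosed, Floor2, Ground}.
States satisfying ¬AF atFloor: ∅.

none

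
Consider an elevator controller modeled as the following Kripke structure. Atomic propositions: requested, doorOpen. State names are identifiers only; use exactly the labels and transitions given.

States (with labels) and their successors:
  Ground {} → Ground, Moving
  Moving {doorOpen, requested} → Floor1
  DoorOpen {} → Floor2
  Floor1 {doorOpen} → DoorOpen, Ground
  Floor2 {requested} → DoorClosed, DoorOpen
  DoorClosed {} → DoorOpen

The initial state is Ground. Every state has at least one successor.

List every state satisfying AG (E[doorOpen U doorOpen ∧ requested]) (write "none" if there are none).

none

States satisfying E[doorOpen U doorOpen ∧ requested]: {Moving}.
States satisfying AG (E[doorOpen U doorOpen ∧ requested]): ∅.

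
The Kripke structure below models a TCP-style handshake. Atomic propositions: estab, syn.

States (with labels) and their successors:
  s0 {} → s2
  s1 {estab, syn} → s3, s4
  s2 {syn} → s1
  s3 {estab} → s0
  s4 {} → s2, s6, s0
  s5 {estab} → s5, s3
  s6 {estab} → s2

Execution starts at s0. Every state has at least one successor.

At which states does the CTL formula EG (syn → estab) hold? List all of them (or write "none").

States satisfying syn → estab: {s0, s1, s3, s4, s5, s6}.
States satisfying EG (syn → estab): {s5}.

{s5}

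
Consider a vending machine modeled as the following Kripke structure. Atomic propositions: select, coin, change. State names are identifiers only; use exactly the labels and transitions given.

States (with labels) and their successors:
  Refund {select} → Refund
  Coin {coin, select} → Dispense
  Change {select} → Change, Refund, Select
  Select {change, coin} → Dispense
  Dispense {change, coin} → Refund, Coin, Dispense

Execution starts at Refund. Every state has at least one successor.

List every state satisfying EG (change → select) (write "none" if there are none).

{Refund, Change}

States satisfying change → select: {Refund, Coin, Change}.
States satisfying EG (change → select): {Refund, Change}.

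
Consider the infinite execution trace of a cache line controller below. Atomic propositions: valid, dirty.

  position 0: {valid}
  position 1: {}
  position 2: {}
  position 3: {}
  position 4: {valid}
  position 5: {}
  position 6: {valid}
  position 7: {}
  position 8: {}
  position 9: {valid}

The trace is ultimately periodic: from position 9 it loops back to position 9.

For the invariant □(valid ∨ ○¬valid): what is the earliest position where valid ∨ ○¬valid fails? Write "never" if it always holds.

Check valid ∨ ○¬valid at each position in order: 0 ✓, 1 ✓, 2 ✓.
At position 3 the labels are {} and the next position 4 has {valid}, so valid ∨ ○¬valid is false there. This is the first violation.

3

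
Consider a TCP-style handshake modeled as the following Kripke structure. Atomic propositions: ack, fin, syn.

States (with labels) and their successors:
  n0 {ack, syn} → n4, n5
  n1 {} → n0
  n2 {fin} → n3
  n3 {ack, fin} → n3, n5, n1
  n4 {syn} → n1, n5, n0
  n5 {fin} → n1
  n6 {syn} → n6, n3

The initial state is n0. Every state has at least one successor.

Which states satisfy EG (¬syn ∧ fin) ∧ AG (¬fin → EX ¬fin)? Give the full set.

States satisfying ¬syn ∧ fin: {n2, n3, n5}.
States satisfying EG (¬syn ∧ fin): {n2, n3}.
States satisfying ¬fin → EX ¬fin: {n0, n1, n2, n3, n4, n5, n6}.
States satisfying AG (¬fin → EX ¬fin): {n0, n1, n2, n3, n4, n5, n6}.
States satisfying EG (¬syn ∧ fin) ∧ AG (¬fin → EX ¬fin): {n2, n3}.

{n2, n3}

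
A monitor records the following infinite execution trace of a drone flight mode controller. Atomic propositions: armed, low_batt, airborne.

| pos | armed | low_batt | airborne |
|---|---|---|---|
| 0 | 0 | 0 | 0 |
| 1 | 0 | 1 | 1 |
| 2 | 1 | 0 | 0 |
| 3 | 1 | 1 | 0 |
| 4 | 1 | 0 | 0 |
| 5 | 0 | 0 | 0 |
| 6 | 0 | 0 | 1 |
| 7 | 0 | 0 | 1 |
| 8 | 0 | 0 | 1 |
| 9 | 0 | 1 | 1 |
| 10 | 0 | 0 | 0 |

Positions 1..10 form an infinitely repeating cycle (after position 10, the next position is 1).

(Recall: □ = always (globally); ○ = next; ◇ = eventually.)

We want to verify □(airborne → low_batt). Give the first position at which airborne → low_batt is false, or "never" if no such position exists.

6

Check airborne → low_batt at each position in order: 0 ✓, 1 ✓, 2 ✓, 3 ✓, 4 ✓, 5 ✓.
At position 6 the labels are {airborne}, so airborne → low_batt is false there. This is the first violation.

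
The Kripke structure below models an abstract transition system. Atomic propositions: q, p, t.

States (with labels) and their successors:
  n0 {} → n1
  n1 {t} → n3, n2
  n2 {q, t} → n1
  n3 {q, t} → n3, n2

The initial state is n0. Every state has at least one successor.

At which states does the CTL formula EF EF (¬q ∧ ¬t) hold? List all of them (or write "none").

States satisfying EF (¬q ∧ ¬t): {n0}.
States satisfying EF EF (¬q ∧ ¬t): {n0}.

{n0}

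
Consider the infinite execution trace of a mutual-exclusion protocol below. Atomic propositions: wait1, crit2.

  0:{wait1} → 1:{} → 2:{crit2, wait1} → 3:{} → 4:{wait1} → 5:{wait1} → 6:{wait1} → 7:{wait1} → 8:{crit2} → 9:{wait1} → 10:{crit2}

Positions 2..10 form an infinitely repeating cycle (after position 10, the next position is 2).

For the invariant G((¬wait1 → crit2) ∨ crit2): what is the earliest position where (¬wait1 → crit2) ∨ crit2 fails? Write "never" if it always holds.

Check (¬wait1 → crit2) ∨ crit2 at each position in order: 0 ✓.
At position 1 the labels are {}, so (¬wait1 → crit2) ∨ crit2 is false there. This is the first violation.

1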